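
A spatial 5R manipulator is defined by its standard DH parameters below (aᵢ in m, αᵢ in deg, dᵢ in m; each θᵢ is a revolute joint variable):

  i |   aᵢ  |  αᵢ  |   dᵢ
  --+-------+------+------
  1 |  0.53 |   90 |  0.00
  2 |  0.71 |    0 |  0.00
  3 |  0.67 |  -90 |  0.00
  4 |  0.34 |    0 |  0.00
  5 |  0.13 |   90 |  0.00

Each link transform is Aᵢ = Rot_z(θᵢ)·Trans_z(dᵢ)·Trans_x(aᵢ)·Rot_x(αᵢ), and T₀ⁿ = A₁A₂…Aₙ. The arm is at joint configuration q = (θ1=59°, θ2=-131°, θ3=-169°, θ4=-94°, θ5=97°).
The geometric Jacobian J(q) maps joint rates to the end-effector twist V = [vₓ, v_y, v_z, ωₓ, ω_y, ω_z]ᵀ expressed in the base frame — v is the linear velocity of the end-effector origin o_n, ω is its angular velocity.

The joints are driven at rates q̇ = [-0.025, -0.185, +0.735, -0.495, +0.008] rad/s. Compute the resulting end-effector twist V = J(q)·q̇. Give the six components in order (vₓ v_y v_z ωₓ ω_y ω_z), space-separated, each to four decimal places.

o_n = [0.5178, 0.2165, 0.1363]
J₁: ẑ×o_n = [-0.2165, 0.5178, 0.0000], ω = ẑ
J2: z=[0.8572, -0.5150, 0.0000] o=[0.2730, 0.4543, 0.0000] → [-0.0702, -0.1168, -0.0777, 0.8572, -0.5150, 0.0000]
J3: z=[0.8572, -0.5150, 0.0000] o=[0.0331, 0.0550, -0.5358] → [-0.3462, -0.5761, 0.3881, 0.8572, -0.5150, 0.0000]
J4: z=[-0.4460, -0.7423, 0.5000] o=[0.2056, 0.3422, 0.0444] → [-0.0054, 0.1971, 0.2878, -0.4460, -0.7423, 0.5000]
J5: z=[-0.4460, -0.7423, 0.5000] o=[0.4902, 0.1573, 0.0239] → [-0.1130, 0.0639, -0.0059, -0.4460, -0.7423, 0.5000]
V = J·q̇ = [-0.2343, -0.5118, 0.1571, 0.6887, 0.0782, -0.2685]

-0.2343 -0.5118 0.1571 0.6887 0.0782 -0.2685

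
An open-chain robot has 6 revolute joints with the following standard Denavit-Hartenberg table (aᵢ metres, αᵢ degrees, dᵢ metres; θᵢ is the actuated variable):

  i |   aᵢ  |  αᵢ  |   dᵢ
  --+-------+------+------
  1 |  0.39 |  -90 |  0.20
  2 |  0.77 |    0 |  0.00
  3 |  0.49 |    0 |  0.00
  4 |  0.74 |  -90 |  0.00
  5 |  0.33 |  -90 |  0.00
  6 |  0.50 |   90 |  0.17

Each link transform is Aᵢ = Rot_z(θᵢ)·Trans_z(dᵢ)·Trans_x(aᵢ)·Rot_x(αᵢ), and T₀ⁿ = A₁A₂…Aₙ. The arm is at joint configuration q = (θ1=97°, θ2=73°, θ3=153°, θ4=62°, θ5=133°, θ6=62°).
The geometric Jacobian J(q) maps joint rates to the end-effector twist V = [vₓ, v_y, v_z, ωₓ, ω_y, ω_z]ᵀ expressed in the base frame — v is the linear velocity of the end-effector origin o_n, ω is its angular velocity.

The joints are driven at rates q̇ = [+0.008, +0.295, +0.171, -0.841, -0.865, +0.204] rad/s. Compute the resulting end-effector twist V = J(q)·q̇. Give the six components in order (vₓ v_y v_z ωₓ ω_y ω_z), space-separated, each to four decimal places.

o_n = [0.3039, -0.0371, 0.1718]
J₁: ẑ×o_n = [0.0371, 0.3039, -0.0000], ω = ẑ
J2: z=[-0.9925, -0.1219, 0.0000] o=[-0.0475, 0.3871, 0.2000] → [0.0034, -0.0280, 0.4639, -0.9925, -0.1219, 0.0000]
J3: z=[-0.9925, -0.1219, 0.0000] o=[-0.0750, 0.6105, -0.5364] → [-0.0863, 0.7029, 0.6890, -0.9925, -0.1219, 0.0000]
J4: z=[-0.9925, -0.1219, 0.0000] o=[-0.0335, 0.2727, -0.1839] → [-0.0433, 0.3530, 0.3486, -0.9925, -0.1219, 0.0000]
J5: z=[-0.1159, 0.9440, -0.3090] o=[-0.0614, 0.4997, 0.5199] → [-0.4945, -0.1532, -0.2825, -0.1159, 0.9440, -0.3090]
J6: z=[-0.6494, -0.3074, -0.6956] o=[0.1867, 0.4600, 0.3059] → [-0.3046, -0.1686, 0.3589, -0.6494, -0.3074, -0.6956]
V = J·q̇ = [0.3886, -0.0844, 0.2791, 0.3400, -0.8335, 0.1334]

0.3886 -0.0844 0.2791 0.3400 -0.8335 0.1334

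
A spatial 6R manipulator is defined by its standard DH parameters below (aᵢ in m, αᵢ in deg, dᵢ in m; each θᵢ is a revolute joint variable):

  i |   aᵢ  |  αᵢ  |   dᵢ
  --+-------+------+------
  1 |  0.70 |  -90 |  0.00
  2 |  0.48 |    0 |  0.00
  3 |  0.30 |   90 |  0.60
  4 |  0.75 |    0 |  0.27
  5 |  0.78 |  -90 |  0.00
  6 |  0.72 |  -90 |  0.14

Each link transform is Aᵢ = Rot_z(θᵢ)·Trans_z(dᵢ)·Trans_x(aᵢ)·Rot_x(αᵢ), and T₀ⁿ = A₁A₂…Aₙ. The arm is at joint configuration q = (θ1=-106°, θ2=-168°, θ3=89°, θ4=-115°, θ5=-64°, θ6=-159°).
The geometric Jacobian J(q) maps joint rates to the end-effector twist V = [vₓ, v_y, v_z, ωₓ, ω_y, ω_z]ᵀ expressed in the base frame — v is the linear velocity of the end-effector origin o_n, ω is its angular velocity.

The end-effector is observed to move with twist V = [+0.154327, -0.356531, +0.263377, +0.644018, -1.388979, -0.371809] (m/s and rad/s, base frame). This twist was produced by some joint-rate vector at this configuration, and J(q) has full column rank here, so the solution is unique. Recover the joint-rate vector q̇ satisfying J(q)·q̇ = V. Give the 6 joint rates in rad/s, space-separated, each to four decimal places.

o_n = [-0.1272, 0.3602, 0.0805]
J₁: ẑ×o_n = [-0.3602, -0.1272, 0.0000], ω = ẑ
J2: z=[0.9613, -0.2756, 0.0000] o=[-0.1929, -0.6729, 0.0000] → [-0.0222, -0.0774, 1.0112, 0.9613, -0.2756, 0.0000]
J3: z=[0.9613, -0.2756, 0.0000] o=[-0.0635, -0.2216, 0.0998] → [0.0053, 0.0186, 0.5417, 0.9613, -0.2756, 0.0000]
J4: z=[0.2706, 0.9436, 0.1908] o=[0.4974, -0.4420, 0.3943] → [-0.4492, -0.0343, 0.8065, 0.2706, 0.9436, 0.1908]
J5: z=[0.2706, 0.9436, 0.1908] o=[-0.0662, 0.0583, 0.1347] → [-0.1087, 0.0030, 0.1393, 0.2706, 0.9436, 0.1908]
J6: z=[-0.9620, 0.2724, 0.0171] o=[-0.0383, 0.2051, -0.6309] → [0.1911, 0.6828, -0.1250, -0.9620, 0.2724, 0.0171]
q̇ = J⁺·V = [-0.1380, 0.5390, -0.0310, -0.2430, -0.9380, -0.4940]

-0.1380 0.5390 -0.0310 -0.2430 -0.9380 -0.4940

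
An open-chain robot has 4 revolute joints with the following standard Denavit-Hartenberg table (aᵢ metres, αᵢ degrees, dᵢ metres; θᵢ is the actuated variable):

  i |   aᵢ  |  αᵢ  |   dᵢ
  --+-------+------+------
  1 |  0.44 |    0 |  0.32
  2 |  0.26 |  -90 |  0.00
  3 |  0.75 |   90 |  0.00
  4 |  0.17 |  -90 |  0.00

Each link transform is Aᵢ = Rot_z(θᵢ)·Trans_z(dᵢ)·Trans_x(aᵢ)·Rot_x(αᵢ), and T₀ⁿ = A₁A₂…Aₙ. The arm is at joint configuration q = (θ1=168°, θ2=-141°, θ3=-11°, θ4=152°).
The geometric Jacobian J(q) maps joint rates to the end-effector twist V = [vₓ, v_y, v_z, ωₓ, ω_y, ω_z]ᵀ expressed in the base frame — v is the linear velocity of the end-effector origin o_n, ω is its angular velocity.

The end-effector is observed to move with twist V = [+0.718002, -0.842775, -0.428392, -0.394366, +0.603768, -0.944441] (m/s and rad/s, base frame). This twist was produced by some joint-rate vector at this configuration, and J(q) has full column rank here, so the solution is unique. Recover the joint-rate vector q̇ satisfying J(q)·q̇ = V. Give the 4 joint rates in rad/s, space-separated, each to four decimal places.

-0.3600 -0.9820 0.7170 0.4050

o_n = [0.2897, 0.5480, 0.4345]
J₁: ẑ×o_n = [-0.5480, 0.2897, 0.0000], ω = ẑ
J2: z=[0.0000, 0.0000, 1.0000] o=[-0.4304, 0.0915, 0.3200] → [-0.4565, 0.7201, 0.0000, 0.0000, 0.0000, 1.0000]
J3: z=[-0.4540, 0.8910, 0.0000] o=[-0.1987, 0.2095, 0.3200] → [0.1020, 0.0520, -0.5889, -0.4540, 0.8910, 0.0000]
J4: z=[-0.1700, -0.0866, 0.9816] o=[0.4573, 0.5438, 0.4631] → [-0.0017, -0.1693, -0.0152, -0.1700, -0.0866, 0.9816]
q̇ = J⁺·V = [-0.3600, -0.9820, 0.7170, 0.4050]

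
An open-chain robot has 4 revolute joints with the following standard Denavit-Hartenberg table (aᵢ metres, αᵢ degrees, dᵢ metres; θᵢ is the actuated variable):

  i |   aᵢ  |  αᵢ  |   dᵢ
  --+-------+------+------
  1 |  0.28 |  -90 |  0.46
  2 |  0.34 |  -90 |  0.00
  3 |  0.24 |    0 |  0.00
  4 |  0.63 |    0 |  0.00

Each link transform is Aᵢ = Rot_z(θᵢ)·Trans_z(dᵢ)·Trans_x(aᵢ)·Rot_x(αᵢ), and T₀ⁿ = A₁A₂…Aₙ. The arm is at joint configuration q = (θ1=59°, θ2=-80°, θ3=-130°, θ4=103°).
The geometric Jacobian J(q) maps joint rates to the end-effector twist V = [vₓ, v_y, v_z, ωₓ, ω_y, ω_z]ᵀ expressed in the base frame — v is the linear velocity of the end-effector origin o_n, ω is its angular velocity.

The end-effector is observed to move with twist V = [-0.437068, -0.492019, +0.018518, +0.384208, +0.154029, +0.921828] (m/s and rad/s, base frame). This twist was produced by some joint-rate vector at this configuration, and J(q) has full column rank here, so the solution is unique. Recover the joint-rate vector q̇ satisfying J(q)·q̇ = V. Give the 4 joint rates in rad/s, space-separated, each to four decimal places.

0.9800 -0.2500 -0.5980 0.9330

o_n = [-0.1917, 0.5932, 1.1957]
J₁: ẑ×o_n = [-0.5932, -0.1917, 0.0000], ω = ẑ
J2: z=[-0.8572, 0.5150, 0.0000] o=[0.1442, 0.2400, 0.4600] → [0.3789, 0.6306, -0.1297, -0.8572, 0.5150, 0.0000]
J3: z=[0.5072, 0.8441, -0.1736] o=[0.1746, 0.2906, 0.7948] → [0.3909, -0.1397, 0.4627, 0.5072, 0.8441, -0.1736]
J4: z=[0.5072, 0.8441, -0.1736] o=[0.0032, 0.3623, 0.6429] → [0.5067, -0.2465, 0.2817, 0.5072, 0.8441, -0.1736]
q̇ = J⁺·V = [0.9800, -0.2500, -0.5980, 0.9330]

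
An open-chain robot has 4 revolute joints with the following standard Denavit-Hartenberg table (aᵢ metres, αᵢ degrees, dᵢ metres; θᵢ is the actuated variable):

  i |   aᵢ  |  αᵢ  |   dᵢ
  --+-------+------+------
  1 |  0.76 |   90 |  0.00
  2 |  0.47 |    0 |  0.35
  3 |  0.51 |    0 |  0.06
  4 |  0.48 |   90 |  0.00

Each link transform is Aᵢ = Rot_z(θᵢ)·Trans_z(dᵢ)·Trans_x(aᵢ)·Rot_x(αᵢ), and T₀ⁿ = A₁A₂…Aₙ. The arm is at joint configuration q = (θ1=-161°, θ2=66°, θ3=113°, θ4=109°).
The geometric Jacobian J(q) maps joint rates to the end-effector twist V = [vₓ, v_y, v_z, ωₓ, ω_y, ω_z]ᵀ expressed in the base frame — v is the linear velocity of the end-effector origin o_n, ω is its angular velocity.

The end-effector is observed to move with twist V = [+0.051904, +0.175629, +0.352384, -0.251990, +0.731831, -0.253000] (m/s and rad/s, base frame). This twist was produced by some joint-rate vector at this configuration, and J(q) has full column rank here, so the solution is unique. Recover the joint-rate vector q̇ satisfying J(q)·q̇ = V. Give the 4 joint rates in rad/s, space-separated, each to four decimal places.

-0.2530 0.8320 -0.9860 0.9280

o_n = [-0.6909, 0.1957, -0.0182]
J₁: ẑ×o_n = [-0.1957, -0.6909, 0.0000], ω = ẑ
J2: z=[-0.3256, 0.9455, 0.0000] o=[-0.7186, -0.2474, 0.0000] → [-0.0172, -0.0059, -0.1704, -0.3256, 0.9455, 0.0000]
J3: z=[-0.3256, 0.9455, 0.0000] o=[-1.0133, 0.0213, 0.4294] → [-0.4232, -0.1457, -0.3616, -0.3256, 0.9455, 0.0000]
J4: z=[-0.3256, 0.9455, 0.0000] o=[-0.5507, 0.2440, 0.4383] → [-0.4316, -0.1486, 0.1483, -0.3256, 0.9455, 0.0000]
q̇ = J⁺·V = [-0.2530, 0.8320, -0.9860, 0.9280]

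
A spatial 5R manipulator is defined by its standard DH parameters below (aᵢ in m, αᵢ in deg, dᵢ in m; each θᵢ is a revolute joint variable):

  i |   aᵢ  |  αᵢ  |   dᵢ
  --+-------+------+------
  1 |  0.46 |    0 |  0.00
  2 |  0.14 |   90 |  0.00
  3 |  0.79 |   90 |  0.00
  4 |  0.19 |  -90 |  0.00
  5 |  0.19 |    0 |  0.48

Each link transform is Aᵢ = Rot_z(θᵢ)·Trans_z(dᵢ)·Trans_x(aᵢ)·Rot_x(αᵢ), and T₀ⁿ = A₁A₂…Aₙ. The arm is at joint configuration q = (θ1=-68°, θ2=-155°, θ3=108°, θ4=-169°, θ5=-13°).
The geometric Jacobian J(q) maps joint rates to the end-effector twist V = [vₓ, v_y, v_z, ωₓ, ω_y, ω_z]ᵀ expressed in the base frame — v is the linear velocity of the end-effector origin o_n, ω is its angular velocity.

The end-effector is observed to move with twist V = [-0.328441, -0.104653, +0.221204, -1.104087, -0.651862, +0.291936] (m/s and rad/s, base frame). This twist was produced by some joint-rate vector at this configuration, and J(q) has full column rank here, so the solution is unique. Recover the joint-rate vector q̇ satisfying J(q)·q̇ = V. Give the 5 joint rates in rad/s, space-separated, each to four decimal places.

o_n = [-0.2139, -0.8084, 0.5014]
J₁: ẑ×o_n = [0.8084, -0.2139, 0.0000], ω = ẑ
J2: z=[0.0000, 0.0000, 1.0000] o=[0.1723, -0.4265, 0.0000] → [0.3819, -0.3863, 0.0000, 0.0000, 0.0000, 1.0000]
J3: z=[0.6820, 0.7314, 0.0000] o=[0.0699, -0.3310, 0.0000] → [0.3667, -0.3420, -0.1180, 0.6820, 0.7314, 0.0000]
J4: z=[-0.6956, 0.6486, 0.3090] o=[0.2485, -0.4975, 0.7513] → [-0.0660, -0.3167, 0.5162, -0.6956, 0.6486, 0.3090]
J5: z=[-0.6263, -0.7581, 0.1815] o=[0.1816, -0.4847, 0.5740] → [0.1137, -0.1172, -0.0971, -0.6263, -0.7581, 0.1815]
q̇ = J⁺·V = [-0.4250, 0.4650, -0.5740, 0.4230, 0.6680]

-0.4250 0.4650 -0.5740 0.4230 0.6680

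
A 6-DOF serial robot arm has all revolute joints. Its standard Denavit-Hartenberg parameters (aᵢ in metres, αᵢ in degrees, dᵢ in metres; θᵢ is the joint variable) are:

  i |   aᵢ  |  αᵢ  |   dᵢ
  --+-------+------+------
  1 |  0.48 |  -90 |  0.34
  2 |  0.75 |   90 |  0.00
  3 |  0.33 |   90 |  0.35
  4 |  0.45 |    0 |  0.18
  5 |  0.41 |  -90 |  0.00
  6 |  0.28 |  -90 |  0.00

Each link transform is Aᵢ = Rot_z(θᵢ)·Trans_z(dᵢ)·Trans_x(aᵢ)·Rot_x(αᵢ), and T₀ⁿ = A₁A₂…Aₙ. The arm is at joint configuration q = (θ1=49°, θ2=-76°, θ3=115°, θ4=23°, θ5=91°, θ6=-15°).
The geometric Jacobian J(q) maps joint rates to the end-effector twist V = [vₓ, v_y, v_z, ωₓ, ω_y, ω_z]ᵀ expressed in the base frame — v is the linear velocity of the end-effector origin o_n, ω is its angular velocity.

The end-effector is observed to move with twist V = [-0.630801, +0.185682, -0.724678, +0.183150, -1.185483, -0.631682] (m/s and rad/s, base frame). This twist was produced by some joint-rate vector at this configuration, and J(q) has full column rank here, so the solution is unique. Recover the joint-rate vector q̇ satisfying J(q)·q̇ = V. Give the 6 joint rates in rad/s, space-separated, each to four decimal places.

-0.1530 0.1470 0.9420 -0.1300 -0.9100 0.7530

o_n = [-0.6918, 0.0126, 1.3756]
J₁: ẑ×o_n = [-0.0126, -0.6918, 0.0000], ω = ẑ
J2: z=[-0.7547, 0.6561, 0.0000] o=[0.3149, 0.3623, 0.3400] → [0.6794, 0.7816, 0.9244, -0.7547, 0.6561, 0.0000]
J3: z=[-0.6366, -0.7323, 0.2419] o=[0.4339, 0.4992, 1.0677] → [-0.1078, -0.0763, -0.5146, -0.6366, -0.7323, 0.2419]
J4: z=[-0.1751, 0.4427, 0.8794] o=[-0.0367, 0.4136, 1.0171] → [0.5114, -0.5133, 0.3603, -0.1751, 0.4427, 0.8794]
J5: z=[-0.1751, 0.4427, 0.8794] o=[-0.4913, 0.5789, 1.0480] → [0.6431, -0.1190, 0.1880, -0.1751, 0.4427, 0.8794]
J6: z=[0.9451, -0.1748, 0.2762] o=[-0.6045, 0.2183, 1.2070] → [0.0274, -0.1835, -0.2097, 0.9451, -0.1748, 0.2762]
q̇ = J⁺·V = [-0.1530, 0.1470, 0.9420, -0.1300, -0.9100, 0.7530]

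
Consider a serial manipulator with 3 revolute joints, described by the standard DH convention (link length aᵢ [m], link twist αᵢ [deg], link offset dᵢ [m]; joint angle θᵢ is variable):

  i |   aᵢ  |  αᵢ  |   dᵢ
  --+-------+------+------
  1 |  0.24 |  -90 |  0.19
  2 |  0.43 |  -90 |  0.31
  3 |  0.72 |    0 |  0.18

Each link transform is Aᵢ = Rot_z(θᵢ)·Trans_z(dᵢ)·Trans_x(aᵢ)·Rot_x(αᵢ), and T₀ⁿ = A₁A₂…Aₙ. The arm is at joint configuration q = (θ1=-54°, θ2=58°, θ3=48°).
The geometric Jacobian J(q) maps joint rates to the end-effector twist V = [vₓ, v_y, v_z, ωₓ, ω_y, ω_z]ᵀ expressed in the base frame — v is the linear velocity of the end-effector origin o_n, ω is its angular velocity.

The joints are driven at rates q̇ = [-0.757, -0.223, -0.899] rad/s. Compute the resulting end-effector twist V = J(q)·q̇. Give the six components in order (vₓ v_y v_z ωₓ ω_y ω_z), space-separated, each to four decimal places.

o_n = [0.1533, -0.5938, -0.6786]
J₁: ẑ×o_n = [0.5938, 0.1533, -0.0000], ω = ẑ
J2: z=[0.8090, 0.5878, 0.0000] o=[0.1411, -0.1942, 0.1900] → [-0.5106, 0.7027, -0.3305, 0.8090, 0.5878, 0.0000]
J3: z=[-0.4985, 0.6861, -0.5299] o=[0.5258, -0.1963, -0.1747] → [-0.5564, -0.0538, 0.4538, -0.4985, 0.6861, -0.5299]
V = J·q̇ = [0.1645, -0.2244, -0.3342, 0.2677, -0.7479, -0.2806]

0.1645 -0.2244 -0.3342 0.2677 -0.7479 -0.2806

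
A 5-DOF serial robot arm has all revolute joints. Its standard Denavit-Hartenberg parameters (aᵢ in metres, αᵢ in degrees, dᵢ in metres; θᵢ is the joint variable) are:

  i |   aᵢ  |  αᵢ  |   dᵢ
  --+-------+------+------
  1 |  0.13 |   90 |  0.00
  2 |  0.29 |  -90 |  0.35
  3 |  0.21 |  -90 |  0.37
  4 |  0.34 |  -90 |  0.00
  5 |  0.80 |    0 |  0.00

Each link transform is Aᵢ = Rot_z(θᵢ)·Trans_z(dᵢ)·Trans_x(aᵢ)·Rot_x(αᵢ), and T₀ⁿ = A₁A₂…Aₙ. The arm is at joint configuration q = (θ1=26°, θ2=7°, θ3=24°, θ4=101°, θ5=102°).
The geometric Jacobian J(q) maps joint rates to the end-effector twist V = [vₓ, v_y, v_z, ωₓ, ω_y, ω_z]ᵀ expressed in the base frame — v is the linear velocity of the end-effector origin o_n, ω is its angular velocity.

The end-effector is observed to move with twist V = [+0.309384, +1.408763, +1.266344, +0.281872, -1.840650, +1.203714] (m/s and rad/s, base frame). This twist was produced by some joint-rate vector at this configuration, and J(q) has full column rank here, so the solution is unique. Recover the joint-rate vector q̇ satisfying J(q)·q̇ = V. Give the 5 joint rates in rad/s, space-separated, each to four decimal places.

0.9330 0.7730 0.1650 -0.7080 0.8970

o_n = [1.2170, -0.5111, 0.2919]
J₁: ẑ×o_n = [0.5111, 1.2170, -0.0000], ω = ẑ
J2: z=[0.4384, -0.8988, 0.0000] o=[0.1168, 0.0570, 0.0000] → [-0.2623, -0.1279, 0.7398, 0.4384, -0.8988, 0.0000]
J3: z=[-0.1095, -0.0534, 0.9925] o=[0.5290, -0.1314, 0.0353] → [0.3632, 0.7110, 0.0784, -0.1095, -0.0534, 0.9925]
J4: z=[-0.7633, 0.6441, -0.0496] o=[0.6222, 0.0091, 0.4260] → [-0.1122, -0.1319, 0.0139, -0.7633, 0.6441, -0.0496]
J5: z=[-0.6459, -0.7592, 0.0801] o=[0.6174, -0.0226, 0.0875] → [-0.1160, 0.1800, 0.7708, -0.6459, -0.7592, 0.0801]
q̇ = J⁺·V = [0.9330, 0.7730, 0.1650, -0.7080, 0.8970]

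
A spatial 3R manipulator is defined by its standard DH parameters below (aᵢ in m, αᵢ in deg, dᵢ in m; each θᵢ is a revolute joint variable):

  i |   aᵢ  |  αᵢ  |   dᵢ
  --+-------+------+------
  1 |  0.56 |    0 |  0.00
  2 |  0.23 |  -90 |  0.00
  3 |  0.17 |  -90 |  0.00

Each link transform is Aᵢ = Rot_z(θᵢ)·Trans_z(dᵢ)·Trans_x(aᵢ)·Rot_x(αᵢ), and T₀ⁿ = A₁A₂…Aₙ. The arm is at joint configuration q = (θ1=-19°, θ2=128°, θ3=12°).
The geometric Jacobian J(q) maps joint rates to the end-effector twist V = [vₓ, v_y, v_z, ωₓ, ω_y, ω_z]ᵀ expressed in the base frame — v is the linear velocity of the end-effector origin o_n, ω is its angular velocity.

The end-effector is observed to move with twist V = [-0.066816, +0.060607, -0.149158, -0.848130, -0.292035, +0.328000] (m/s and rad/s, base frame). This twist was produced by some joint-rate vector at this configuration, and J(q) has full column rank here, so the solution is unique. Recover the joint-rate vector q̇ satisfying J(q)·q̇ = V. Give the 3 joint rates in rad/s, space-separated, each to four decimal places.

o_n = [0.4005, 0.1924, -0.0353]
J₁: ẑ×o_n = [-0.1924, 0.4005, 0.0000], ω = ẑ
J2: z=[0.0000, 0.0000, 1.0000] o=[0.5295, -0.1823, 0.0000] → [-0.3747, -0.1290, 0.0000, 0.0000, 0.0000, 1.0000]
J3: z=[-0.9455, -0.3256, 0.0000] o=[0.4546, 0.0352, 0.0000] → [0.0115, -0.0334, -0.1663, -0.9455, -0.3256, 0.0000]
q̇ = J⁺·V = [0.2510, 0.0770, 0.8970]

0.2510 0.0770 0.8970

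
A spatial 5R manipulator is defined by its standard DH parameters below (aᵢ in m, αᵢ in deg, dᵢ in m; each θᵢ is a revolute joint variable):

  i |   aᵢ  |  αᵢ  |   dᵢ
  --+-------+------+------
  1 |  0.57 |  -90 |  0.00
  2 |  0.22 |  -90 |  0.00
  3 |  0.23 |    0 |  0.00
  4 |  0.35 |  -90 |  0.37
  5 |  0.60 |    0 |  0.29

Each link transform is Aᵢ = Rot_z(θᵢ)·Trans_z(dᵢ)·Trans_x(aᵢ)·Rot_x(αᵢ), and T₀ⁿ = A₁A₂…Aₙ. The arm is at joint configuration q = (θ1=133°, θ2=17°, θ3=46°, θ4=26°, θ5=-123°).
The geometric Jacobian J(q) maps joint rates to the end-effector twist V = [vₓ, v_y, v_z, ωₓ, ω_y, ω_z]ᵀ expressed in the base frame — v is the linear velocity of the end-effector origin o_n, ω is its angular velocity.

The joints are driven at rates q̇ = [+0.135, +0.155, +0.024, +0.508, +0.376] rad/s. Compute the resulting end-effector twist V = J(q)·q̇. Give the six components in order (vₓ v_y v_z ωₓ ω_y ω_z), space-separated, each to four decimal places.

0.0822 -0.1116 -0.0930 0.3109 -0.3903 -0.2692

o_n = [-0.0844, 0.4969, -0.8675]
J₁: ẑ×o_n = [-0.4969, -0.0844, 0.0000], ω = ẑ
J2: z=[-0.7314, -0.6820, 0.0000] o=[-0.3887, 0.4169, 0.0000] → [0.5917, -0.6345, 0.1490, -0.7314, -0.6820, 0.0000]
J3: z=[0.1994, -0.2138, -0.9563] o=[-0.5322, 0.5707, -0.0643] → [0.1011, -0.2681, 0.0810, 0.1994, -0.2138, -0.9563]
J4: z=[0.1994, -0.2138, -0.9563] o=[-0.5154, 0.7953, -0.1110] → [-0.1236, -0.2613, 0.0327, 0.1994, -0.2138, -0.9563]
J5: z=[0.8463, -0.4544, 0.2781] o=[-0.2687, 1.0189, -0.4965] → [0.3138, 0.3653, -0.3580, 0.8463, -0.4544, 0.2781]
V = J·q̇ = [0.0822, -0.1116, -0.0930, 0.3109, -0.3903, -0.2692]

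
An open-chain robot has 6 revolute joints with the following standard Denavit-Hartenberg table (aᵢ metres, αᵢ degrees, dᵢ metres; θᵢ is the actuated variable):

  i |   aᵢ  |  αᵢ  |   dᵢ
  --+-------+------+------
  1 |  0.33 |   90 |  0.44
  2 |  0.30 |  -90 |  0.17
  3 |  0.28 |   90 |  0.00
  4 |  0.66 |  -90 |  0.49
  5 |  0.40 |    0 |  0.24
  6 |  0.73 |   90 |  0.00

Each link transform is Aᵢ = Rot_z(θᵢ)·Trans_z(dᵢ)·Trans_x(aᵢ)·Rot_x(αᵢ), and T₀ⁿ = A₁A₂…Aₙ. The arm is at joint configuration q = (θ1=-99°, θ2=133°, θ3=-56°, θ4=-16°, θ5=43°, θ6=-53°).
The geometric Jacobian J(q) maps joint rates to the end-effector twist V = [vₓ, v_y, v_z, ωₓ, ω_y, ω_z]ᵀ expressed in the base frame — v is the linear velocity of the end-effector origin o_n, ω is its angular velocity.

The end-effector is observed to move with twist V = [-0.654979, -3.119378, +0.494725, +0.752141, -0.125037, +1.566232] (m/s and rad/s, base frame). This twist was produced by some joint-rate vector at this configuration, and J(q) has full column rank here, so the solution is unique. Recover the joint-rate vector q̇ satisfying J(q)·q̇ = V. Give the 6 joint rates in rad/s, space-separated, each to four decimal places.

o_n = [-1.9168, 0.5634, 1.4064]
J₁: ẑ×o_n = [-0.5634, -1.9168, 0.0000], ω = ẑ
J2: z=[-0.9877, 0.1564, 0.0000] o=[-0.0516, -0.3259, 0.4400] → [0.1512, 0.9545, -0.5867, -0.9877, 0.1564, 0.0000]
J3: z=[0.1144, 0.7223, -0.6820] o=[-0.1875, -0.0973, 0.6594] → [0.9902, 1.0939, 1.3247, 0.1144, 0.7223, -0.6820]
J4: z=[-0.6408, -0.4710, -0.6063] o=[-0.4001, 0.0445, 0.7739] → [0.0168, 1.3249, -1.0468, -0.6408, -0.4710, -0.6063]
J5: z=[-0.0993, 0.8339, -0.5429] o=[-1.2165, 0.0036, 0.8604] → [0.7593, 0.4344, 0.5284, -0.0993, 0.8339, -0.5429]
J6: z=[-0.0993, 0.8339, -0.5429] o=[-1.2883, 0.4164, 1.0655] → [0.3641, 0.3750, 0.5096, -0.0993, 0.8339, -0.5429]
q̇ = J⁺·V = [0.8370, -0.2990, -0.1940, -0.6980, 0.4610, -0.7810]

0.8370 -0.2990 -0.1940 -0.6980 0.4610 -0.7810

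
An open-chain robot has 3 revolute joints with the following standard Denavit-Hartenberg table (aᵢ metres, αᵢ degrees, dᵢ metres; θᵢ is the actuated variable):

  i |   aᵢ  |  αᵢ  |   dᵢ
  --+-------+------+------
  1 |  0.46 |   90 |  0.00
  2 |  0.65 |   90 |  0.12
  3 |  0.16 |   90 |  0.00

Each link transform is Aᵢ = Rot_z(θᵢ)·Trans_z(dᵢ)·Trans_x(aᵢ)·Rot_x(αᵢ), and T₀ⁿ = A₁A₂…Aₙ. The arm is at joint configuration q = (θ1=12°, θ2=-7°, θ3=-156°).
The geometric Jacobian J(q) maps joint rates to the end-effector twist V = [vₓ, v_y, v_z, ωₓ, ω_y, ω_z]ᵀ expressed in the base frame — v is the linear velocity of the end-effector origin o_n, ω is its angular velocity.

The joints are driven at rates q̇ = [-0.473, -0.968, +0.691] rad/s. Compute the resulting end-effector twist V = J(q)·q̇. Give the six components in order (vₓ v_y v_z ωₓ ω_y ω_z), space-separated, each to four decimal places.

0.0335 -0.3539 -0.4896 -0.2836 0.9293 -1.1588

o_n = [0.9505, 0.1459, -0.0614]
J₁: ẑ×o_n = [-0.1459, 0.9505, 0.0000], ω = ẑ
J2: z=[0.2079, -0.9781, 0.0000] o=[0.4499, 0.0956, 0.0000] → [0.0601, 0.0128, 0.5001, 0.2079, -0.9781, 0.0000]
J3: z=[-0.1192, -0.0253, -0.9925] o=[1.1060, 0.1124, -0.0792] → [0.0328, 0.1564, -0.0079, -0.1192, -0.0253, -0.9925]
V = J·q̇ = [0.0335, -0.3539, -0.4896, -0.2836, 0.9293, -1.1588]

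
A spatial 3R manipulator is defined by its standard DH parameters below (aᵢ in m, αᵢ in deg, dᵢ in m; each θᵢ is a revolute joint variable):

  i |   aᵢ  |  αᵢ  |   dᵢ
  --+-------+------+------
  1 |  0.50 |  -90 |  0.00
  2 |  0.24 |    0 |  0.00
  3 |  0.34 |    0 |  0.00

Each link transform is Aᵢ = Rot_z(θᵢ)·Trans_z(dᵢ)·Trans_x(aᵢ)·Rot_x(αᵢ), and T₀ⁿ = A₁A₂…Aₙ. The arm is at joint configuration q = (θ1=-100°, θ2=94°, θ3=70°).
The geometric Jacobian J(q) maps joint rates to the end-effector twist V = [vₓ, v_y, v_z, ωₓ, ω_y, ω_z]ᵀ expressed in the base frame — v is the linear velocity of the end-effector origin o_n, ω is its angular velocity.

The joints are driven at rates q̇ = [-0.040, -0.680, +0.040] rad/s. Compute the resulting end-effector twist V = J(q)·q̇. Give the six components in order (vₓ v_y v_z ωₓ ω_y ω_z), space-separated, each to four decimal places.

-0.0448 -0.2183 -0.2206 -0.6303 0.1111 -0.0400

o_n = [-0.0272, -0.1541, -0.3331]
J₁: ẑ×o_n = [0.1541, -0.0272, 0.0000], ω = ẑ
J2: z=[0.9848, -0.1736, 0.0000] o=[-0.0868, -0.4924, 0.0000] → [0.0578, 0.3281, 0.3436, 0.9848, -0.1736, 0.0000]
J3: z=[0.9848, -0.1736, 0.0000] o=[-0.0839, -0.4759, -0.2394] → [0.0163, 0.0923, 0.3268, 0.9848, -0.1736, 0.0000]
V = J·q̇ = [-0.0448, -0.2183, -0.2206, -0.6303, 0.1111, -0.0400]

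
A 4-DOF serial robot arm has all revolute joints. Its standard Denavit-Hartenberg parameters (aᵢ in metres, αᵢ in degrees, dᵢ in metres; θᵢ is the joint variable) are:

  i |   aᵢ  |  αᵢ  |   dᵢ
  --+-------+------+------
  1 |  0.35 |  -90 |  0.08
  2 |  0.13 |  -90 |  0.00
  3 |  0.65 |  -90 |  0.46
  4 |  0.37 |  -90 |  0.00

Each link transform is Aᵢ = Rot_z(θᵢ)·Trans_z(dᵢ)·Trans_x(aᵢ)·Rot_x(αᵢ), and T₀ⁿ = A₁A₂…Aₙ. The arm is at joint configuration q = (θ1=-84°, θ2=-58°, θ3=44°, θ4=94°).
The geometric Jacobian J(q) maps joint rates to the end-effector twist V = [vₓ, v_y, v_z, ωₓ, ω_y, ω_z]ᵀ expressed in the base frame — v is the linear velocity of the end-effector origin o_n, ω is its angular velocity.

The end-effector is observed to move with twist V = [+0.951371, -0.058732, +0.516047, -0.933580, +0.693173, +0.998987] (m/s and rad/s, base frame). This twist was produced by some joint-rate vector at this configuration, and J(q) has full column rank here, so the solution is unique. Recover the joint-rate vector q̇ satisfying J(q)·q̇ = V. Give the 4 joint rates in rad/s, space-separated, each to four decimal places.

o_n = [-0.3545, -0.7752, 0.5229]
J₁: ẑ×o_n = [0.7752, -0.3545, 0.0000], ω = ẑ
J2: z=[0.9945, 0.1045, 0.0000] o=[0.0366, -0.3481, 0.0800] → [0.0463, -0.4404, -0.3839, 0.9945, 0.1045, 0.0000]
J3: z=[0.0886, -0.8434, -0.5299] o=[0.0438, -0.4166, 0.1902] → [-0.4706, 0.1816, -0.3677, 0.0886, -0.8434, -0.5299]
J4: z=[-0.7539, 0.2909, -0.5891] o=[-0.3386, -1.0982, 0.3430] → [0.2426, 0.1450, -0.2388, -0.7539, 0.2909, -0.5891]
q̇ = J⁺·V = [0.6940, -0.6920, -0.8290, 0.2280]

0.6940 -0.6920 -0.8290 0.2280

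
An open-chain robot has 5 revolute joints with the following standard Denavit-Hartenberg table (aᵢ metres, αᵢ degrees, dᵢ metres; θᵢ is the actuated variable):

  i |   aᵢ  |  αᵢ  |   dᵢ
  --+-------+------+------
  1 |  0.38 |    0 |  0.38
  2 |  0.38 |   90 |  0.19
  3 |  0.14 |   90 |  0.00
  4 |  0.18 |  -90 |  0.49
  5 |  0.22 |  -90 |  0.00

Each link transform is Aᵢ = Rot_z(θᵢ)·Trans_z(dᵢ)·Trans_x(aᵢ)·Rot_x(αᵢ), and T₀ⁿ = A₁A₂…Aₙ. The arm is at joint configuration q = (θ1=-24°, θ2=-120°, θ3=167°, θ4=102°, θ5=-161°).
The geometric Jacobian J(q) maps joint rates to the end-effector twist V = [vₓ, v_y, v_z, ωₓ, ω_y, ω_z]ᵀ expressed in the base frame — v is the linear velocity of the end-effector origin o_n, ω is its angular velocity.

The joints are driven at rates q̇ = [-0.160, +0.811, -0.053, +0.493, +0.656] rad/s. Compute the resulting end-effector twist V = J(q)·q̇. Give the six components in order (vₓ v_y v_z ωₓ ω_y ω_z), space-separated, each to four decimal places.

0.0536 -0.2314 0.1346 -0.4842 -0.5859 0.9870

o_n = [0.0686, -0.3908, 1.1500]
J₁: ẑ×o_n = [0.3908, 0.0686, -0.0000], ω = ẑ
J2: z=[0.0000, 0.0000, 1.0000] o=[0.3471, -0.1546, 0.3800] → [0.2363, -0.2786, 0.0000, 0.0000, 0.0000, 1.0000]
J3: z=[-0.5878, 0.8090, 0.0000] o=[0.0397, -0.3779, 0.5700] → [0.4693, 0.3409, -0.0157, -0.5878, 0.8090, 0.0000]
J4: z=[-0.1820, -0.1322, 0.9744] o=[0.1501, -0.2977, 0.6015] → [0.0182, 0.0204, 0.0062, -0.1820, -0.1322, 0.9744]
J5: z=[-0.6488, -0.7284, -0.2200] o=[-0.0721, -0.2415, 1.0705] → [-0.0908, 0.0206, 0.1993, -0.6488, -0.7284, -0.2200]
V = J·q̇ = [0.0536, -0.2314, 0.1346, -0.4842, -0.5859, 0.9870]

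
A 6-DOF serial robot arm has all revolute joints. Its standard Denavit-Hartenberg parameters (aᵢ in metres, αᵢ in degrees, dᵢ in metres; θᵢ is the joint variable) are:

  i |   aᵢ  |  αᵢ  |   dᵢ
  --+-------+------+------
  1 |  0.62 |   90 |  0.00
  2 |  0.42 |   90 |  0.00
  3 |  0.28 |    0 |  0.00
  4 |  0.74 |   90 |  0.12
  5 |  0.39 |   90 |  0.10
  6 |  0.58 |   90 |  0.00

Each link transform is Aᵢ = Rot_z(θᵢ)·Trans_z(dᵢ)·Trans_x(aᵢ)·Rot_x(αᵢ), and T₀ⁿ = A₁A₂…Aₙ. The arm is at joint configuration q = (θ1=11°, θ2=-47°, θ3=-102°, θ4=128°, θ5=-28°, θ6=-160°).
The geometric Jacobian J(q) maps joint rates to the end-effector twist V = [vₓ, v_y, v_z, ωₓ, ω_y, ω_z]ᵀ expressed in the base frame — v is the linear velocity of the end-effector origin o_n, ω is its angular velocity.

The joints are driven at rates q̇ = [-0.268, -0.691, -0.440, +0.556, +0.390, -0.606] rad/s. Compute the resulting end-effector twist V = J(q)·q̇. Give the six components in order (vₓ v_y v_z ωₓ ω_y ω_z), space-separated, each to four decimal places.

o_n = [1.0615, 0.1259, -0.7610]
J₁: ẑ×o_n = [-0.1259, 1.0615, 0.0000], ω = ẑ
J2: z=[0.1908, -0.9816, 0.0000] o=[0.6086, 0.1183, 0.0000] → [0.7470, 0.1452, 0.4460, 0.1908, -0.9816, 0.0000]
J3: z=[-0.7179, -0.1395, -0.6820] o=[0.8898, 0.1730, -0.3072] → [0.0313, -0.4429, 0.0577, -0.7179, -0.1395, -0.6820]
J4: z=[-0.7179, -0.1395, -0.6820] o=[0.7986, 0.4342, -0.2646] → [-0.1410, -0.5357, 0.2580, -0.7179, -0.1395, -0.6820]
J5: z=[0.1220, 0.9393, -0.3206] o=[1.2196, 0.1856, -0.8329] → [0.0484, 0.0419, 0.1412, 0.1220, 0.9393, -0.3206]
J6: z=[0.3121, 0.2703, 0.9108] o=[1.5992, 0.1972, -0.9664] → [0.1204, -0.5538, 0.1231, 0.3121, 0.2703, 0.9108]
V = J·q̇ = [-0.6287, -0.1358, -0.2097, -0.3567, 0.8646, -1.0241]

-0.6287 -0.1358 -0.2097 -0.3567 0.8646 -1.0241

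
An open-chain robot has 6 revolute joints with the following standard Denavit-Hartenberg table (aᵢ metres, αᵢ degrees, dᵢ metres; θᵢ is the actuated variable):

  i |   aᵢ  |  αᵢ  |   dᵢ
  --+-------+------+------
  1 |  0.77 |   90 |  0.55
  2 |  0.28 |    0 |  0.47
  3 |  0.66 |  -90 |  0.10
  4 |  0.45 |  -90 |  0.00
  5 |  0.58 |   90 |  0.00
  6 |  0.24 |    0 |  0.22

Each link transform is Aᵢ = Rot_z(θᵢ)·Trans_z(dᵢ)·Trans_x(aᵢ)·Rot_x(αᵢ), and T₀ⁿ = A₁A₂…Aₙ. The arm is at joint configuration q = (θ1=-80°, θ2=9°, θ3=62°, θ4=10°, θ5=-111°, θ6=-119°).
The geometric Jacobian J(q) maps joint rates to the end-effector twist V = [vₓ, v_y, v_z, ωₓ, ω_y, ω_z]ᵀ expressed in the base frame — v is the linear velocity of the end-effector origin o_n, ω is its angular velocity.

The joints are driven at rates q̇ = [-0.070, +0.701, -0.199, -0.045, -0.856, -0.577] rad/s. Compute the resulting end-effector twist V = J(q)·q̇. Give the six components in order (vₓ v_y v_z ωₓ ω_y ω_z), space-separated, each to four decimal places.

o_n = [-0.5842, -1.0816, 1.4406]
J₁: ẑ×o_n = [1.0816, -0.5842, 0.0000], ω = ẑ
J2: z=[-0.9848, -0.1736, 0.0000] o=[0.1337, -0.7583, 0.5500] → [-0.1547, 0.8771, 0.1937, -0.9848, -0.1736, 0.0000]
J3: z=[-0.9848, -0.1736, 0.0000] o=[-0.2811, -1.1123, 0.5938] → [-0.1470, 0.8340, -0.0828, -0.9848, -0.1736, 0.0000]
J4: z=[-0.1642, 0.9312, 0.3256] o=[-0.3423, -1.3412, 1.2178] → [0.1229, -0.0422, 0.1826, -0.1642, 0.9312, 0.3256]
J5: z=[0.9600, 0.2267, -0.1642] o=[-0.2403, -1.4698, 1.6369] → [0.0192, 0.2449, 0.4506, 0.9600, 0.2267, -0.1642]
J6: z=[-0.1528, -0.0671, -0.9860] o=[-0.3763, -0.9062, 1.6196] → [-0.1609, 0.1776, 0.0129, -0.1528, -0.0671, -0.9860]
V = J·q̇ = [-0.0840, 0.1796, -0.2491, -1.2206, -0.2844, 0.6248]

-0.0840 0.1796 -0.2491 -1.2206 -0.2844 0.6248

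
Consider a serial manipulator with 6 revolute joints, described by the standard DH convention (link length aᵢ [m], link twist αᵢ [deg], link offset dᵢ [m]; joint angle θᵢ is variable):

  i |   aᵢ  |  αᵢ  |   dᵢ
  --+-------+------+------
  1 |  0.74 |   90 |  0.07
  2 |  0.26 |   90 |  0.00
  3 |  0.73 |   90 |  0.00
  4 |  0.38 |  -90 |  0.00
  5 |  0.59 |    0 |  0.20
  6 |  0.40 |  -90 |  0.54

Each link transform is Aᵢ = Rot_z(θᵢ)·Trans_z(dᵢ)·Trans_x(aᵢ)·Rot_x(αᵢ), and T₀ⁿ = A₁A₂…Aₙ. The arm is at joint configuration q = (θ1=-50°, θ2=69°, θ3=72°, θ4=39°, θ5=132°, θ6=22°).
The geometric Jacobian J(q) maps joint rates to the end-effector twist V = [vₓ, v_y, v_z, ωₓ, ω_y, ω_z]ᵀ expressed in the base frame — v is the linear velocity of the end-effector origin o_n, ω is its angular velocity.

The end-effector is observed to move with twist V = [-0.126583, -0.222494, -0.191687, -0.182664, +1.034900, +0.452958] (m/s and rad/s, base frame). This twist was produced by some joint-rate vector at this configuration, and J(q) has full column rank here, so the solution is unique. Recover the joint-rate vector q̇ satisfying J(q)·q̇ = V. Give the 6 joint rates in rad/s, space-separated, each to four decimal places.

0.4370 -0.7290 -0.7350 -0.3590 -0.1380 -0.0170

o_n = [0.4770, -0.8242, -0.3616]
J₁: ẑ×o_n = [0.8242, 0.4770, -0.0000], ω = ẑ
J2: z=[-0.7660, -0.6428, 0.0000] o=[0.4757, -0.5669, 0.0700] → [0.2774, -0.3306, 0.1980, -0.7660, -0.6428, 0.0000]
J3: z=[0.6001, -0.7152, -0.3584] o=[0.5356, -0.6382, 0.3127] → [0.4156, 0.4256, -0.1535, 0.6001, -0.7152, -0.3584]
J4: z=[0.4558, -0.0625, 0.8879] o=[0.0557, -1.1464, 0.5233] → [-0.2308, 0.7775, 0.1732, 0.4558, -0.0625, 0.8879]
J5: z=[0.8801, -0.1177, -0.4601] o=[0.0051, -1.5231, 0.5228] → [0.4256, 0.5612, 0.6706, 0.8801, -0.1177, -0.4601]
J6: z=[0.8801, -0.1177, -0.4601] o=[0.0338, -1.1279, 0.0420] → [0.1872, 0.1513, 0.3194, 0.8801, -0.1177, -0.4601]
q̇ = J⁺·V = [0.4370, -0.7290, -0.7350, -0.3590, -0.1380, -0.0170]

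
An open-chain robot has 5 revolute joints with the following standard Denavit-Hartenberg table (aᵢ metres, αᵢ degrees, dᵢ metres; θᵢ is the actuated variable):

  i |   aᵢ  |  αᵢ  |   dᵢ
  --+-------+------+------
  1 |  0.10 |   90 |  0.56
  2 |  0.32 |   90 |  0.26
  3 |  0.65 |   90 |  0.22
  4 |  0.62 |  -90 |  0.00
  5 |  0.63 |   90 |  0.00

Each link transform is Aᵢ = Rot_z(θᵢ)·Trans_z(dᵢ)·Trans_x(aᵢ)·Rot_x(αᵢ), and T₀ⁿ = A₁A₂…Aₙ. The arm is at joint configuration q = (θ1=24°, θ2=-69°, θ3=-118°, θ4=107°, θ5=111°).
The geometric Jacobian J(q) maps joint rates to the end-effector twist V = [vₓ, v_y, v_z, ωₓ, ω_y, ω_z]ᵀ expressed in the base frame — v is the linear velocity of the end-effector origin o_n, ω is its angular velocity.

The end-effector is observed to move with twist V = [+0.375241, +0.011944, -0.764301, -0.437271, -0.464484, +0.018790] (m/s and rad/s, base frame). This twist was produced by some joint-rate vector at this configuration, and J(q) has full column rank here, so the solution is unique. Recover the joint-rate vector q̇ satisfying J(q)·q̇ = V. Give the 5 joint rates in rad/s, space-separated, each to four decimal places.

0.2090 0.7010 0.4900 -0.1840 -0.4360

o_n = [-0.4238, 0.3458, -0.2031]
J₁: ẑ×o_n = [-0.3458, -0.4238, 0.0000], ω = ẑ
J2: z=[0.4067, -0.9135, 0.0000] o=[0.0914, 0.0407, 0.5600] → [0.6972, 0.3104, -0.3465, 0.4067, -0.9135, 0.0000]
J3: z=[-0.8529, -0.3797, -0.3584] o=[0.3019, -0.1502, 0.2613] → [0.3541, -0.1360, -0.6986, -0.8529, -0.3797, -0.3584]
J4: z=[-0.0981, -0.5576, 0.8243] o=[-0.2191, 0.2461, 0.4673] → [0.2916, -0.2345, -0.1239, -0.0981, -0.5576, 0.8243]
J5: z=[0.7398, -0.5949, -0.3144] o=[-0.6318, -0.1129, 0.1754] → [0.3694, 0.2146, 0.4630, 0.7398, -0.5949, -0.3144]
q̇ = J⁺·V = [0.2090, 0.7010, 0.4900, -0.1840, -0.4360]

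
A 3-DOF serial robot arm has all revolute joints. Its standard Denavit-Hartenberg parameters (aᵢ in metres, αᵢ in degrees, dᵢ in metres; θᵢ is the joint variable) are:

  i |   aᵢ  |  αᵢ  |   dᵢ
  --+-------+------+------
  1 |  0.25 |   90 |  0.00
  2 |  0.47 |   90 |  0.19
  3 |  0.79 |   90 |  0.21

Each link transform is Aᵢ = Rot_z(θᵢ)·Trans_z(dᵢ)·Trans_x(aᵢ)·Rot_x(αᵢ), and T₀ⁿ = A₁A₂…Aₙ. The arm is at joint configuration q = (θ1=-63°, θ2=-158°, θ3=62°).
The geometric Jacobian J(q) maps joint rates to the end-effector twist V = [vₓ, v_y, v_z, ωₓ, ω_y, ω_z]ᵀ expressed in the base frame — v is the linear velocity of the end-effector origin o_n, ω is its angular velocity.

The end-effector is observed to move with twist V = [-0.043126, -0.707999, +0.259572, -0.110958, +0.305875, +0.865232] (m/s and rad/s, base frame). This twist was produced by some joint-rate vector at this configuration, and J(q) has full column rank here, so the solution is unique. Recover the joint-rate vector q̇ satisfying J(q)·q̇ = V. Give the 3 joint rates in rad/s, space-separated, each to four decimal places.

0.0660 -0.0400 0.8620

o_n = [-1.0670, 0.1391, -0.1203]
J₁: ẑ×o_n = [-0.1391, -1.0670, 0.0000], ω = ẑ
J2: z=[-0.8910, -0.4540, 0.0000] o=[0.1135, -0.2228, 0.0000] → [0.0546, -0.1072, -0.8583, -0.8910, -0.4540, 0.0000]
J3: z=[-0.1701, 0.3338, 0.9272] o=[-0.2536, 0.0793, -0.1761] → [-0.0368, -0.7446, 0.2613, -0.1701, 0.3338, 0.9272]
q̇ = J⁺·V = [0.0660, -0.0400, 0.8620]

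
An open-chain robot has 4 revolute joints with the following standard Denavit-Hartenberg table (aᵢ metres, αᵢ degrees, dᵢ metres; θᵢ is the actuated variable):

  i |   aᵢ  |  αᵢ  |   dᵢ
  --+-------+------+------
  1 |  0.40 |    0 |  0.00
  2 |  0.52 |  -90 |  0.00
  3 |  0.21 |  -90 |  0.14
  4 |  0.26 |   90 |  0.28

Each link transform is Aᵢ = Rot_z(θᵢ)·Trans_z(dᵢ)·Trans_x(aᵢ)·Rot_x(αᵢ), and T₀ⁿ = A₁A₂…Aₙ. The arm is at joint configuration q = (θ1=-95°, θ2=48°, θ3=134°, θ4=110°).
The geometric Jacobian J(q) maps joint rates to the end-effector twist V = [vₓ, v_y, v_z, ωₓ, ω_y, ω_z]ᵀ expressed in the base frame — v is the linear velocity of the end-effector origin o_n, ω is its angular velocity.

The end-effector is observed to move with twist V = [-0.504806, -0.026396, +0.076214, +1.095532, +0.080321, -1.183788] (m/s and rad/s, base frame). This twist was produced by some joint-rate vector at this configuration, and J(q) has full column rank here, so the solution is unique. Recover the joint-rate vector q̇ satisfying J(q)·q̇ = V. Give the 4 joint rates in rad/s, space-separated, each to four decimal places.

o_n = [0.0488, -0.6411, 0.1074]
J₁: ẑ×o_n = [0.6411, 0.0488, -0.0000], ω = ẑ
J2: z=[0.0000, 0.0000, 1.0000] o=[-0.0349, -0.3985, 0.0000] → [0.2426, 0.0836, -0.0000, 0.0000, 0.0000, 1.0000]
J3: z=[0.7314, 0.6820, 0.0000] o=[0.3198, -0.7788, 0.0000] → [0.0733, -0.0786, 0.2855, 0.7314, 0.6820, 0.0000]
J4: z=[-0.4906, 0.5261, 0.6947] o=[0.3227, -0.5766, -0.1511] → [0.1808, -0.0635, 0.1757, -0.4906, 0.5261, 0.6947]
q̇ = J⁺·V = [-0.6740, 0.1550, 0.8560, -0.9570]

-0.6740 0.1550 0.8560 -0.9570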